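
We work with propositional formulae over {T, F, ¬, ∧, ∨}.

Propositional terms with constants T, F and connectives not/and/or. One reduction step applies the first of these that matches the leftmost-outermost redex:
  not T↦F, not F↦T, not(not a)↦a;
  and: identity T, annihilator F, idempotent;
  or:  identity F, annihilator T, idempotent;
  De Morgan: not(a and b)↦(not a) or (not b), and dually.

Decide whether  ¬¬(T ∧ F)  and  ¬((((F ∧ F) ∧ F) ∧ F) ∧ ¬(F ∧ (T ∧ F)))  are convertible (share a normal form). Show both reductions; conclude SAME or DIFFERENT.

Term A:
  start: ¬¬(T ∧ F)
  [1] T ∧ F
  [2] F

Term B:
  start: ¬((((F ∧ F) ∧ F) ∧ F) ∧ ¬(F ∧ (T ∧ F)))
  [1] ¬(((F ∧ F) ∧ F) ∧ F) ∨ ¬¬(F ∧ (T ∧ F))
  [2] (¬((F ∧ F) ∧ F) ∨ ¬F) ∨ ¬¬(F ∧ (T ∧ F))
  [3] ((¬(F ∧ F) ∨ ¬F) ∨ ¬F) ∨ ¬¬(F ∧ (T ∧ F))
  [4] (((¬F ∨ ¬F) ∨ ¬F) ∨ ¬F) ∨ ¬¬(F ∧ (T ∧ F))
  [5] ((¬F ∨ ¬F) ∨ ¬F) ∨ ¬¬(F ∧ (T ∧ F))
  [6] (¬F ∨ ¬F) ∨ ¬¬(F ∧ (T ∧ F))
  [7] ¬F ∨ ¬¬(F ∧ (T ∧ F))
  [8] T ∨ ¬¬(F ∧ (T ∧ F))
  [9] T

Answer: DIFFERENT — A ⇓ F, B ⇓ T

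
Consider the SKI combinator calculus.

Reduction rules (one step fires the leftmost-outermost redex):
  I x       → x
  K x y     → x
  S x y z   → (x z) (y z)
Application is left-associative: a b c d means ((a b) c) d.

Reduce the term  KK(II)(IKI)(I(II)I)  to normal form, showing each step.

  start: KK(II)(IKI)(I(II)I)
  step 1: K(IKI)(I(II)I)
  step 2: IKI
  step 3: KI

Answer: normal form = KI  (in 3 steps)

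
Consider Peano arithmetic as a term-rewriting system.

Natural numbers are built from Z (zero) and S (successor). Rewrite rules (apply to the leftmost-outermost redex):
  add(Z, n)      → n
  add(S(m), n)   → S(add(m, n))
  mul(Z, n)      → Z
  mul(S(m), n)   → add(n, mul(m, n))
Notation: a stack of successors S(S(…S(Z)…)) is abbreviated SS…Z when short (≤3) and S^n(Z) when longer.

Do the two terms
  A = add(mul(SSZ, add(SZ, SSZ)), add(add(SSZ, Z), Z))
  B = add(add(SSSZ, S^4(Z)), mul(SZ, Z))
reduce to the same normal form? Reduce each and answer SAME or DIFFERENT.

Term A:
  start: add(mul(SSZ, add(SZ, SSZ)), add(add(SSZ, Z), Z))
  →1  add(add(add(SZ, SSZ), mul(SZ, add(SZ, SSZ))), add(add(SSZ, Z), Z))
  →2  add(add(S(add(Z, SSZ)), mul(SZ, add(SZ, SSZ))), add(add(SSZ, Z), Z))
  →3  add(S(add(add(Z, SSZ), mul(SZ, add(SZ, SSZ)))), add(add(SSZ, Z), Z))
  →4  S(add(add(add(Z, SSZ), mul(SZ, add(SZ, SSZ))), add(add(SSZ, Z), Z)))
  →5  S(add(add(SSZ, mul(SZ, add(SZ, SSZ))), add(add(SSZ, Z), Z)))
  →6  S(add(S(add(SZ, mul(SZ, add(SZ, SSZ)))), add(add(SSZ, Z), Z)))
  →7  S(S(add(add(SZ, mul(SZ, add(SZ, SSZ))), add(add(SSZ, Z), Z))))
  →8  S(S(add(S(add(Z, mul(SZ, add(SZ, SSZ)))), add(add(SSZ, Z), Z))))
  →9  S(S(S(add(add(Z, mul(SZ, add(SZ, SSZ))), add(add(SSZ, Z), Z)))))
  →10  S(S(S(add(mul(SZ, add(SZ, SSZ)), add(add(SSZ, Z), Z)))))
  →11  S(S(S(add(add(add(SZ, SSZ), mul(Z, add(SZ, SSZ))), add(add(SSZ, Z), Z)))))
  →12  S(S(S(add(add(S(add(Z, SSZ)), mul(Z, add(SZ, SSZ))), add(add(SSZ, Z), Z)))))
  →13  S(S(S(add(S(add(add(Z, SSZ), mul(Z, add(SZ, SSZ)))), add(add(SSZ, Z), Z)))))
  →14  S(S(S(S(add(add(add(Z, SSZ), mul(Z, add(SZ, SSZ))), add(add(SSZ, Z), Z))))))
  →15  S(S(S(S(add(add(SSZ, mul(Z, add(SZ, SSZ))), add(add(SSZ, Z), Z))))))
  →16  S(S(S(S(add(S(add(SZ, mul(Z, add(SZ, SSZ)))), add(add(SSZ, Z), Z))))))
  →17  S(S(S(S(S(add(add(SZ, mul(Z, add(SZ, SSZ))), add(add(SSZ, Z), Z)))))))
  →18  S(S(S(S(S(add(S(add(Z, mul(Z, add(SZ, SSZ)))), add(add(SSZ, Z), Z)))))))
  →19  S(S(S(S(S(S(add(add(Z, mul(Z, add(SZ, SSZ))), add(add(SSZ, Z), Z))))))))
  →20  S(S(S(S(S(S(add(mul(Z, add(SZ, SSZ)), add(add(SSZ, Z), Z))))))))
  →21  S(S(S(S(S(S(add(Z, add(add(SSZ, Z), Z))))))))
  →22  S(S(S(S(S(S(add(add(SSZ, Z), Z)))))))
  →23  S(S(S(S(S(S(add(S(add(SZ, Z)), Z)))))))
  →24  S(S(S(S(S(S(S(add(add(SZ, Z), Z))))))))
  →25  S(S(S(S(S(S(S(add(S(add(Z, Z)), Z))))))))
  →26  S(S(S(S(S(S(S(S(add(add(Z, Z), Z)))))))))
  →27  S(S(S(S(S(S(S(S(add(Z, Z)))))))))
  →28  S^8(Z)

Term B:
  start: add(add(SSSZ, S^4(Z)), mul(SZ, Z))
  →1  add(S(add(SSZ, S^4(Z))), mul(SZ, Z))
  →2  S(add(add(SSZ, S^4(Z)), mul(SZ, Z)))
  →3  S(add(S(add(SZ, S^4(Z))), mul(SZ, Z)))
  →4  S(S(add(add(SZ, S^4(Z)), mul(SZ, Z))))
  →5  S(S(add(S(add(Z, S^4(Z))), mul(SZ, Z))))
  →6  S(S(S(add(add(Z, S^4(Z)), mul(SZ, Z)))))
  →7  S(S(S(add(S^4(Z), mul(SZ, Z)))))
  →8  S(S(S(S(add(SSSZ, mul(SZ, Z))))))
  →9  S(S(S(S(S(add(SSZ, mul(SZ, Z)))))))
  →10  S(S(S(S(S(S(add(SZ, mul(SZ, Z))))))))
  →11  S(S(S(S(S(S(S(add(Z, mul(SZ, Z)))))))))
  →12  S(S(S(S(S(S(S(mul(SZ, Z))))))))
  →13  S(S(S(S(S(S(S(add(Z, mul(Z, Z)))))))))
  →14  S(S(S(S(S(S(S(mul(Z, Z))))))))
  →15  S^7(Z)

Answer: DIFFERENT — A ⇓ S^8(Z), B ⇓ S^7(Z)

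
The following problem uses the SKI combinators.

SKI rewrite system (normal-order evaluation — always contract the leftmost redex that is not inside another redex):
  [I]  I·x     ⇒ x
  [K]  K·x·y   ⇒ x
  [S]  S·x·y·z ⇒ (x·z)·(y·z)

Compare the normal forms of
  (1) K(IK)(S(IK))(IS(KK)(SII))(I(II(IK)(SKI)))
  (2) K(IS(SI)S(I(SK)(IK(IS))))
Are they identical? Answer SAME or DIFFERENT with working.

Term A:
  start: K(IK)(S(IK))(IS(KK)(SII))(I(II(IK)(SKI)))
  [1] IK(IS(KK)(SII))(I(II(IK)(SKI)))
  [2] K(IS(KK)(SII))(I(II(IK)(SKI)))
  [3] IS(KK)(SII)
  [4] S(KK)(SII)

Term B:
  start: K(IS(SI)S(I(SK)(IK(IS))))
  [1] K(S(SI)S(I(SK)(IK(IS))))
  [2] K(SI(I(SK)(IK(IS)))(S(I(SK)(IK(IS)))))
  [3] K(I(S(I(SK)(IK(IS))))(I(SK)(IK(IS))(S(I(SK)(IK(IS))))))
  [4] K(S(I(SK)(IK(IS)))(I(SK)(IK(IS))(S(I(SK)(IK(IS))))))
  [5] K(S(SK(IK(IS)))(I(SK)(IK(IS))(S(I(SK)(IK(IS))))))
  [6] K(S(SK(K(IS)))(I(SK)(IK(IS))(S(I(SK)(IK(IS))))))
  [7] K(S(SK(KS))(I(SK)(IK(IS))(S(I(SK)(IK(IS))))))
  [8] K(S(SK(KS))(SK(IK(IS))(S(I(SK)(IK(IS))))))
  [9] K(S(SK(KS))(K(S(I(SK)(IK(IS))))(IK(IS)(S(I(SK)(IK(IS)))))))
  [10] K(S(SK(KS))(S(I(SK)(IK(IS)))))
  [11] K(S(SK(KS))(S(SK(IK(IS)))))
  [12] K(S(SK(KS))(S(SK(K(IS)))))
  [13] K(S(SK(KS))(S(SK(KS))))

Answer: DIFFERENT — A ⇓ S(KK)(SII), B ⇓ K(S(SK(KS))(S(SK(KS))))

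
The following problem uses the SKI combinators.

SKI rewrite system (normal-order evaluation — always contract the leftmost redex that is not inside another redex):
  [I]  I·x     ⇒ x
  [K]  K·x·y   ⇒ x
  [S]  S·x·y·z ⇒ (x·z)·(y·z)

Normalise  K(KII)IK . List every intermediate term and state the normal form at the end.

  start: K(KII)IK
  step 1: KIIK
  step 2: IK
  step 3: K

Answer: normal form = K  (in 3 steps)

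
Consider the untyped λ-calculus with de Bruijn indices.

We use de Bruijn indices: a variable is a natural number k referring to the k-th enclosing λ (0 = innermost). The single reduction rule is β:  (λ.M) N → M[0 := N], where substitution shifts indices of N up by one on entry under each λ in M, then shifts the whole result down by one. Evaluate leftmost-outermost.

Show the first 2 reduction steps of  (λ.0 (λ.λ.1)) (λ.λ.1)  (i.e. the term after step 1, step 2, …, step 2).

  start: (λ.0 (λ.λ.1)) (λ.λ.1)
  [1] (λ.λ.1) (λ.λ.1)
  [2] λ.λ.λ.1

Answer: after 2 steps: λ.λ.λ.1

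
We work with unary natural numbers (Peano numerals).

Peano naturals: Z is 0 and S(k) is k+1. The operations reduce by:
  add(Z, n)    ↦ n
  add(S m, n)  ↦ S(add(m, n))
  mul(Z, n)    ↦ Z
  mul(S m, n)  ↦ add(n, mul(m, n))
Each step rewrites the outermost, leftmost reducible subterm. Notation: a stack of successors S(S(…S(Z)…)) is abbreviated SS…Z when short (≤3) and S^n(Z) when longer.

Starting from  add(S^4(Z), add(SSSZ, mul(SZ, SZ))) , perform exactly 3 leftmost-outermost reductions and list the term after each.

Answer: after 3 steps: S(S(S(add(SZ, add(SSSZ, mul(SZ, SZ))))))

Derivation:
  start: add(S^4(Z), add(SSSZ, mul(SZ, SZ)))
  [1] S(add(SSSZ, add(SSSZ, mul(SZ, SZ))))
  [2] S(S(add(SSZ, add(SSSZ, mul(SZ, SZ)))))
  [3] S(S(S(add(SZ, add(SSSZ, mul(SZ, SZ))))))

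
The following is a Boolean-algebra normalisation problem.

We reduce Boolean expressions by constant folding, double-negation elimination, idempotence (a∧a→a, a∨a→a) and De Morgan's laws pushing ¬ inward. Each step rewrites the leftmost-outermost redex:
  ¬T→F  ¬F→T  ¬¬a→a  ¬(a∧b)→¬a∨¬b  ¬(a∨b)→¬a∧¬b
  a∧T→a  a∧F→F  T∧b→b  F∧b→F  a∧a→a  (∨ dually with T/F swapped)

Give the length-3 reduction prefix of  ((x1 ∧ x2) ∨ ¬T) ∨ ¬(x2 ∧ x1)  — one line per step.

Answer: after 3 steps: (x1 ∧ x2) ∨ (¬x2 ∨ ¬x1)

Working:
  start: ((x1 ∧ x2) ∨ ¬T) ∨ ¬(x2 ∧ x1)
  [1] ((x1 ∧ x2) ∨ F) ∨ ¬(x2 ∧ x1)
  [2] (x1 ∧ x2) ∨ ¬(x2 ∧ x1)
  [3] (x1 ∧ x2) ∨ (¬x2 ∨ ¬x1)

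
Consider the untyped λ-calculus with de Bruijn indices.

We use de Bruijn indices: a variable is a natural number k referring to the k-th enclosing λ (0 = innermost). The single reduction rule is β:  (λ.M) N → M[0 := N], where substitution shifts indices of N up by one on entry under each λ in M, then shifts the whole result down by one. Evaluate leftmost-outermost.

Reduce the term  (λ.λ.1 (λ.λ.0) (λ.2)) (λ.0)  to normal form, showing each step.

Answer: normal form = λ.λ.0  (in 3 steps)

Derivation:
  start: (λ.λ.1 (λ.λ.0) (λ.2)) (λ.0)
  [1] λ.(λ.0) (λ.λ.0) (λ.λ.0)
  [2] λ.(λ.λ.0) (λ.λ.0)
  [3] λ.λ.0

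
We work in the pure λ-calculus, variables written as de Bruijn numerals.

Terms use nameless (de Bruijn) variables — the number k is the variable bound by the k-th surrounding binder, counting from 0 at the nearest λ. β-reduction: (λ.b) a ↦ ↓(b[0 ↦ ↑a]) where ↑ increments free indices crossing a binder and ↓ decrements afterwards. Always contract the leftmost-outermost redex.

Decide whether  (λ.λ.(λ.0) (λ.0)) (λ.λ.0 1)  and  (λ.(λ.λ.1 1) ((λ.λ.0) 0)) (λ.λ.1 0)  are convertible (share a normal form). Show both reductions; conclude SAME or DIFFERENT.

Answer: SAME — A ⇓ λ.λ.0, B ⇓ λ.λ.0

Reduction:
Term A:
  start: (λ.λ.(λ.0) (λ.0)) (λ.λ.0 1)
  step 1: λ.(λ.0) (λ.0)
  step 2: λ.λ.0

Term B:
  start: (λ.(λ.λ.1 1) ((λ.λ.0) 0)) (λ.λ.1 0)
  step 1: (λ.λ.1 1) ((λ.λ.0) (λ.λ.1 0))
  step 2: λ.(λ.λ.0) (λ.λ.1 0) ((λ.λ.0) (λ.λ.1 0))
  step 3: λ.(λ.0) ((λ.λ.0) (λ.λ.1 0))
  step 4: λ.(λ.λ.0) (λ.λ.1 0)
  step 5: λ.λ.0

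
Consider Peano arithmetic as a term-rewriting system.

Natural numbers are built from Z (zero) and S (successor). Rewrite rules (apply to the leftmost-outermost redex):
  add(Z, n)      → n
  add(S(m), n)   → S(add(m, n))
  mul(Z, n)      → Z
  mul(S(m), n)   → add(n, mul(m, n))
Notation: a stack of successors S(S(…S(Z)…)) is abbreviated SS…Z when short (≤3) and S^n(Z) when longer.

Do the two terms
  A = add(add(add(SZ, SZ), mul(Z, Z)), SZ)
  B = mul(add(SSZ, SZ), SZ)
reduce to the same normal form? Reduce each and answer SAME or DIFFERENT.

Answer: SAME — A ⇓ SSSZ, B ⇓ SSSZ

Reduction:
Term A:
  start: add(add(add(SZ, SZ), mul(Z, Z)), SZ)
  step 1: add(add(S(add(Z, SZ)), mul(Z, Z)), SZ)
  step 2: add(S(add(add(Z, SZ), mul(Z, Z))), SZ)
  step 3: S(add(add(add(Z, SZ), mul(Z, Z)), SZ))
  step 4: S(add(add(SZ, mul(Z, Z)), SZ))
  step 5: S(add(S(add(Z, mul(Z, Z))), SZ))
  step 6: S(S(add(add(Z, mul(Z, Z)), SZ)))
  step 7: S(S(add(mul(Z, Z), SZ)))
  step 8: S(S(add(Z, SZ)))
  step 9: SSSZ

Term B:
  start: mul(add(SSZ, SZ), SZ)
  step 1: mul(S(add(SZ, SZ)), SZ)
  step 2: add(SZ, mul(add(SZ, SZ), SZ))
  step 3: S(add(Z, mul(add(SZ, SZ), SZ)))
  step 4: S(mul(add(SZ, SZ), SZ))
  step 5: S(mul(S(add(Z, SZ)), SZ))
  step 6: S(add(SZ, mul(add(Z, SZ), SZ)))
  step 7: S(S(add(Z, mul(add(Z, SZ), SZ))))
  step 8: S(S(mul(add(Z, SZ), SZ)))
  step 9: S(S(mul(SZ, SZ)))
  step 10: S(S(add(SZ, mul(Z, SZ))))
  step 11: S(S(S(add(Z, mul(Z, SZ)))))
  step 12: S(S(S(mul(Z, SZ))))
  step 13: SSSZ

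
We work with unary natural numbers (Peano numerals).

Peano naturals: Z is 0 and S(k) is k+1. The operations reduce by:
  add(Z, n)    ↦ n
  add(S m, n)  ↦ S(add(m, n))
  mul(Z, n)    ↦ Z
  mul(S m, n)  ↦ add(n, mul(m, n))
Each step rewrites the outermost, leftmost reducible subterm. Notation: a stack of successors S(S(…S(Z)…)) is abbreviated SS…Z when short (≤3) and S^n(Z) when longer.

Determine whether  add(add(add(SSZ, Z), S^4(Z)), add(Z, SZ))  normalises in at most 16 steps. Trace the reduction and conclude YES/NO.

Answer: YES — reaches normal form S^7(Z) in 14 ≤ 16 steps

Working:
  start: add(add(add(SSZ, Z), S^4(Z)), add(Z, SZ))
  [1] add(add(S(add(SZ, Z)), S^4(Z)), add(Z, SZ))
  [2] add(S(add(add(SZ, Z), S^4(Z))), add(Z, SZ))
  [3] S(add(add(add(SZ, Z), S^4(Z)), add(Z, SZ)))
  [4] S(add(add(S(add(Z, Z)), S^4(Z)), add(Z, SZ)))
  [5] S(add(S(add(add(Z, Z), S^4(Z))), add(Z, SZ)))
  [6] S(S(add(add(add(Z, Z), S^4(Z)), add(Z, SZ))))
  [7] S(S(add(add(Z, S^4(Z)), add(Z, SZ))))
  [8] S(S(add(S^4(Z), add(Z, SZ))))
  [9] S(S(S(add(SSSZ, add(Z, SZ)))))
  [10] S(S(S(S(add(SSZ, add(Z, SZ))))))
  [11] S(S(S(S(S(add(SZ, add(Z, SZ)))))))
  [12] S(S(S(S(S(S(add(Z, add(Z, SZ))))))))
  [13] S(S(S(S(S(S(add(Z, SZ)))))))
  [14] S^7(Z)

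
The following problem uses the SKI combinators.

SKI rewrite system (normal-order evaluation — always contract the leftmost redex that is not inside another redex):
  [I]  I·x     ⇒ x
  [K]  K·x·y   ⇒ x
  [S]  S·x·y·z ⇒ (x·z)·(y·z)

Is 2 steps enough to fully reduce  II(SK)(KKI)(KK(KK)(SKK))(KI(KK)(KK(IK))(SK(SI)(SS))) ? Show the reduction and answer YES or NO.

  start: II(SK)(KKI)(KK(KK)(SKK))(KI(KK)(KK(IK))(SK(SI)(SS)))
  [1] I(SK)(KKI)(KK(KK)(SKK))(KI(KK)(KK(IK))(SK(SI)(SS)))
  [2] SK(KKI)(KK(KK)(SKK))(KI(KK)(KK(IK))(SK(SI)(SS)))

Answer: NO — after 2 steps the term is SK(KKI)(KK(KK)(SKK))(KI(KK)(KK(IK))(SK(SI)(SS))), not yet normal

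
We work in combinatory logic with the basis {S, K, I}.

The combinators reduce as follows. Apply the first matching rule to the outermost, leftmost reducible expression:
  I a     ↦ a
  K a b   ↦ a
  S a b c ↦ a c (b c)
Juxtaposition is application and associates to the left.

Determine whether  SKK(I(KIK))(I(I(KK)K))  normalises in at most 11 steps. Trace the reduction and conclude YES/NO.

Answer: YES — reaches normal form K in 8 ≤ 11 steps

Derivation:
  start: SKK(I(KIK))(I(I(KK)K))
  [1] K(I(KIK))(K(I(KIK)))(I(I(KK)K))
  [2] I(KIK)(I(I(KK)K))
  [3] KIK(I(I(KK)K))
  [4] I(I(I(KK)K))
  [5] I(I(KK)K)
  [6] I(KK)K
  [7] KKK
  [8] K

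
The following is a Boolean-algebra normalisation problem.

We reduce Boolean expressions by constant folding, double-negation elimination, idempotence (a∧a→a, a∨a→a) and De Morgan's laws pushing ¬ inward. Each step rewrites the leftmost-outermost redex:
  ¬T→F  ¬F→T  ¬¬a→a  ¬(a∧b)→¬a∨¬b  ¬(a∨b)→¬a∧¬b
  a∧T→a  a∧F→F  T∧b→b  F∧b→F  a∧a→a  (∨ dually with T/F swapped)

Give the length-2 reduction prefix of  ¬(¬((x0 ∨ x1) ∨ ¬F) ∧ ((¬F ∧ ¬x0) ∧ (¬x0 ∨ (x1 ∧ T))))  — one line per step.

Answer: after 2 steps: ((x0 ∨ x1) ∨ ¬F) ∨ ¬((¬F ∧ ¬x0) ∧ (¬x0 ∨ (x1 ∧ T)))

Working:
  start: ¬(¬((x0 ∨ x1) ∨ ¬F) ∧ ((¬F ∧ ¬x0) ∧ (¬x0 ∨ (x1 ∧ T))))
  →1  ¬¬((x0 ∨ x1) ∨ ¬F) ∨ ¬((¬F ∧ ¬x0) ∧ (¬x0 ∨ (x1 ∧ T)))
  →2  ((x0 ∨ x1) ∨ ¬F) ∨ ¬((¬F ∧ ¬x0) ∧ (¬x0 ∨ (x1 ∧ T)))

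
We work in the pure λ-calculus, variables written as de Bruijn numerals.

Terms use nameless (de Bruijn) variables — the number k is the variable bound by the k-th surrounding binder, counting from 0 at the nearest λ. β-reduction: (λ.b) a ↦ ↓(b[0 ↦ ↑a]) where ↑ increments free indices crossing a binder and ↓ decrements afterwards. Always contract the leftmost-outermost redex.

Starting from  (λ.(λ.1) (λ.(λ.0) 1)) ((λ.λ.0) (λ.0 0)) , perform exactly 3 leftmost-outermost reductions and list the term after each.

  start: (λ.(λ.1) (λ.(λ.0) 1)) ((λ.λ.0) (λ.0 0))
  [1] (λ.(λ.λ.0) (λ.0 0)) (λ.(λ.0) ((λ.λ.0) (λ.0 0)))
  [2] (λ.λ.0) (λ.0 0)
  [3] λ.0

Answer: after 3 steps: λ.0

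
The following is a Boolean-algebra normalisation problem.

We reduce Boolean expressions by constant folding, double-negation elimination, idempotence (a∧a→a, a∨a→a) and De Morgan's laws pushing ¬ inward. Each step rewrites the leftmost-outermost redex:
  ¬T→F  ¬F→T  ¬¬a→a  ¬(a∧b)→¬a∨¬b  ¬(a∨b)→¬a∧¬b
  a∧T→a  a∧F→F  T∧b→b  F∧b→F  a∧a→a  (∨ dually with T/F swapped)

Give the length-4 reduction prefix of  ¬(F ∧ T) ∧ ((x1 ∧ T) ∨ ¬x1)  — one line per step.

  start: ¬(F ∧ T) ∧ ((x1 ∧ T) ∨ ¬x1)
  →1  (¬F ∨ ¬T) ∧ ((x1 ∧ T) ∨ ¬x1)
  →2  (T ∨ ¬T) ∧ ((x1 ∧ T) ∨ ¬x1)
  →3  T ∧ ((x1 ∧ T) ∨ ¬x1)
  →4  (x1 ∧ T) ∨ ¬x1

Answer: after 4 steps: (x1 ∧ T) ∨ ¬x1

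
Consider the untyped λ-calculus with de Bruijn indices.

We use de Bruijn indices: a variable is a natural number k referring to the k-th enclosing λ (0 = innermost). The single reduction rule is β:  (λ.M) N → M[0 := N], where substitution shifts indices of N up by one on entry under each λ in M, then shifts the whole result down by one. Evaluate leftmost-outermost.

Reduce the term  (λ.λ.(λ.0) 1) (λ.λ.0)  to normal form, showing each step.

  start: (λ.λ.(λ.0) 1) (λ.λ.0)
  [1] λ.(λ.0) (λ.λ.0)
  [2] λ.λ.λ.0

Answer: normal form = λ.λ.λ.0  (in 2 steps)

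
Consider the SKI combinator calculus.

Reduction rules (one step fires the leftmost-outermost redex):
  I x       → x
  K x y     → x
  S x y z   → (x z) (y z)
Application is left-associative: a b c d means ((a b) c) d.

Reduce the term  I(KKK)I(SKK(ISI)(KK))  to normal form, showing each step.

Answer: normal form = I  (in 3 steps)

Derivation:
  start: I(KKK)I(SKK(ISI)(KK))
  [1] KKKI(SKK(ISI)(KK))
  [2] KI(SKK(ISI)(KK))
  [3] I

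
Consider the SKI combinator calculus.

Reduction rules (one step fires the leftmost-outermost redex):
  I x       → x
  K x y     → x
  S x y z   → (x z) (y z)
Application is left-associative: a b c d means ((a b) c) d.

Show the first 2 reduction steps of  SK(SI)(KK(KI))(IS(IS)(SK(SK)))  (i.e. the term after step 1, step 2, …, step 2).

  start: SK(SI)(KK(KI))(IS(IS)(SK(SK)))
  [1] K(KK(KI))(SI(KK(KI)))(IS(IS)(SK(SK)))
  [2] KK(KI)(IS(IS)(SK(SK)))

Answer: after 2 steps: KK(KI)(IS(IS)(SK(SK)))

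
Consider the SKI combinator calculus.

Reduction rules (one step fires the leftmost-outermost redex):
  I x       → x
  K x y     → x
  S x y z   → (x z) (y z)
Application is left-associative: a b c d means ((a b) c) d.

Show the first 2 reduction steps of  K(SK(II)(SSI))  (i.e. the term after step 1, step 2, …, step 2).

  start: K(SK(II)(SSI))
  step 1: K(K(SSI)(II(SSI)))
  step 2: K(SSI)

Answer: after 2 steps: K(SSI)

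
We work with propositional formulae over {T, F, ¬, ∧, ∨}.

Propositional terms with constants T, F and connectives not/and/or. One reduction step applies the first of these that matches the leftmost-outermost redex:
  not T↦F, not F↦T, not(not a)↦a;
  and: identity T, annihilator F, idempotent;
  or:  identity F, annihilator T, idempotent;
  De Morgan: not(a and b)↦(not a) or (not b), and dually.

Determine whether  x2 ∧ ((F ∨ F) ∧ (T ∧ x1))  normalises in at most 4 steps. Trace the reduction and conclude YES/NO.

Answer: YES — reaches normal form F in 3 ≤ 4 steps

Derivation:
  start: x2 ∧ ((F ∨ F) ∧ (T ∧ x1))
  →1  x2 ∧ (F ∧ (T ∧ x1))
  →2  x2 ∧ F
  →3  F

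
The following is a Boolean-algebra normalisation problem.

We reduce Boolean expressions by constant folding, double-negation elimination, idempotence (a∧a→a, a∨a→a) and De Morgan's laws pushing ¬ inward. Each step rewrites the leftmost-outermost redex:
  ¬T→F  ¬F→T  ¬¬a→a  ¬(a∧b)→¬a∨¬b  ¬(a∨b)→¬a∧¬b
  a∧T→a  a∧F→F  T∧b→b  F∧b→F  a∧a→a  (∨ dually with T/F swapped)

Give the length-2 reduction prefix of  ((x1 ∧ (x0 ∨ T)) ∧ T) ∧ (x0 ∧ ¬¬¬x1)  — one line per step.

Answer: after 2 steps: (x1 ∧ T) ∧ (x0 ∧ ¬¬¬x1)

Reduction:
  start: ((x1 ∧ (x0 ∨ T)) ∧ T) ∧ (x0 ∧ ¬¬¬x1)
  →1  (x1 ∧ (x0 ∨ T)) ∧ (x0 ∧ ¬¬¬x1)
  →2  (x1 ∧ T) ∧ (x0 ∧ ¬¬¬x1)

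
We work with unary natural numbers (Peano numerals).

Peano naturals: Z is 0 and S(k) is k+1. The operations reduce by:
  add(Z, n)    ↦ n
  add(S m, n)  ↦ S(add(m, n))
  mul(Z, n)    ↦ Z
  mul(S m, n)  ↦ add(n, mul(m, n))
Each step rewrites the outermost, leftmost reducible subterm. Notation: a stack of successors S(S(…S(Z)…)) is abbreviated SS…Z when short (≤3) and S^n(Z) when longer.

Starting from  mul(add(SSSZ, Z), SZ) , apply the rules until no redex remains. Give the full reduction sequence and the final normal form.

Answer: normal form = SSSZ  (in 14 steps)

Derivation:
  start: mul(add(SSSZ, Z), SZ)
  →1  mul(S(add(SSZ, Z)), SZ)
  →2  add(SZ, mul(add(SSZ, Z), SZ))
  →3  S(add(Z, mul(add(SSZ, Z), SZ)))
  →4  S(mul(add(SSZ, Z), SZ))
  →5  S(mul(S(add(SZ, Z)), SZ))
  →6  S(add(SZ, mul(add(SZ, Z), SZ)))
  →7  S(S(add(Z, mul(add(SZ, Z), SZ))))
  →8  S(S(mul(add(SZ, Z), SZ)))
  →9  S(S(mul(S(add(Z, Z)), SZ)))
  →10  S(S(add(SZ, mul(add(Z, Z), SZ))))
  →11  S(S(S(add(Z, mul(add(Z, Z), SZ)))))
  →12  S(S(S(mul(add(Z, Z), SZ))))
  →13  S(S(S(mul(Z, SZ))))
  →14  SSSZ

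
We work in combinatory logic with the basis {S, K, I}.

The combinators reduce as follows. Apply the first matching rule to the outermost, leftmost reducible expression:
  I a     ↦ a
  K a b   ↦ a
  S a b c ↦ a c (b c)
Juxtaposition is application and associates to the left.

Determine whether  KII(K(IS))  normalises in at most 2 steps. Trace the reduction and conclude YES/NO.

Answer: NO — after 2 steps the term is K(IS), not yet normal

Reduction:
  start: KII(K(IS))
  →1  I(K(IS))
  →2  K(IS)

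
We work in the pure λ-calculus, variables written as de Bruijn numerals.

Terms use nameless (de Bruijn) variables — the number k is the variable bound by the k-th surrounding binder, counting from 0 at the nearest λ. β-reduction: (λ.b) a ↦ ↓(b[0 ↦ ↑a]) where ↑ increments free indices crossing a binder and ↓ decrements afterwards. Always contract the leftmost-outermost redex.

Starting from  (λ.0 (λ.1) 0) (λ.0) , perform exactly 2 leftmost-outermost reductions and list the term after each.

Answer: after 2 steps: (λ.λ.0) (λ.0)

Reduction:
  start: (λ.0 (λ.1) 0) (λ.0)
  step 1: (λ.0) (λ.λ.0) (λ.0)
  step 2: (λ.λ.0) (λ.0)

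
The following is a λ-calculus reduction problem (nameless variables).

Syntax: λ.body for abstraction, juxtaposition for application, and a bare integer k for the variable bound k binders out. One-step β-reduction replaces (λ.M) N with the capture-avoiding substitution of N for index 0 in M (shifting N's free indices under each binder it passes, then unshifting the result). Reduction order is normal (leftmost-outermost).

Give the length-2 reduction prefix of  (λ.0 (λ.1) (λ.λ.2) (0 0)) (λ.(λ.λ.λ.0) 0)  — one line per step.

Answer: after 2 steps: (λ.λ.λ.0) (λ.λ.(λ.λ.λ.0) 0) (λ.λ.λ.(λ.λ.λ.0) 0) ((λ.(λ.λ.λ.0) 0) (λ.(λ.λ.λ.0) 0))

Working:
  start: (λ.0 (λ.1) (λ.λ.2) (0 0)) (λ.(λ.λ.λ.0) 0)
  step 1: (λ.(λ.λ.λ.0) 0) (λ.λ.(λ.λ.λ.0) 0) (λ.λ.λ.(λ.λ.λ.0) 0) ((λ.(λ.λ.λ.0) 0) (λ.(λ.λ.λ.0) 0))
  step 2: (λ.λ.λ.0) (λ.λ.(λ.λ.λ.0) 0) (λ.λ.λ.(λ.λ.λ.0) 0) ((λ.(λ.λ.λ.0) 0) (λ.(λ.λ.λ.0) 0))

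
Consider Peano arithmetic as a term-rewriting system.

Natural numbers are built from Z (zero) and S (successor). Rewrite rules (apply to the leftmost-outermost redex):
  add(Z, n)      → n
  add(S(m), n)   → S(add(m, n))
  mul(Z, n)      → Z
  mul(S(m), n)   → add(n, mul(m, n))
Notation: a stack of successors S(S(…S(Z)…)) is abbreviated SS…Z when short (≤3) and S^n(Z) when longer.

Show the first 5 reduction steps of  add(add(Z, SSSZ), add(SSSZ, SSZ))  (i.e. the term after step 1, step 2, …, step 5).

  start: add(add(Z, SSSZ), add(SSSZ, SSZ))
  [1] add(SSSZ, add(SSSZ, SSZ))
  [2] S(add(SSZ, add(SSSZ, SSZ)))
  [3] S(S(add(SZ, add(SSSZ, SSZ))))
  [4] S(S(S(add(Z, add(SSSZ, SSZ)))))
  [5] S(S(S(add(SSSZ, SSZ))))

Answer: after 5 steps: S(S(S(add(SSSZ, SSZ))))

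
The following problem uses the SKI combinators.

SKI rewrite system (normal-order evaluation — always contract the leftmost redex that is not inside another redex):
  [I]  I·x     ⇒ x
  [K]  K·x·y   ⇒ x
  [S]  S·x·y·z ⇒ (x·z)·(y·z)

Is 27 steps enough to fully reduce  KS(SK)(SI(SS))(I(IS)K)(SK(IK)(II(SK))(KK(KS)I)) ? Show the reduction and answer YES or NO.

Answer: NO — after 27 steps the term is S(SK(SK(KI)))(SK(K(II(SK))(IK(II(SK)))(KK(KS)I))), not yet normal

Working:
  start: KS(SK)(SI(SS))(I(IS)K)(SK(IK)(II(SK))(KK(KS)I))
  [1] S(SI(SS))(I(IS)K)(SK(IK)(II(SK))(KK(KS)I))
  [2] SI(SS)(SK(IK)(II(SK))(KK(KS)I))(I(IS)K(SK(IK)(II(SK))(KK(KS)I)))
  [3] I(SK(IK)(II(SK))(KK(KS)I))(SS(SK(IK)(II(SK))(KK(KS)I)))(I(IS)K(SK(IK)(II(SK))(KK(KS)I)))
  [4] SK(IK)(II(SK))(KK(KS)I)(SS(SK(IK)(II(SK))(KK(KS)I)))(I(IS)K(SK(IK)(II(SK))(KK(KS)I)))
  [5] K(II(SK))(IK(II(SK)))(KK(KS)I)(SS(SK(IK)(II(SK))(KK(KS)I)))(I(IS)K(SK(IK)(II(SK))(KK(KS)I)))
  [6] II(SK)(KK(KS)I)(SS(SK(IK)(II(SK))(KK(KS)I)))(I(IS)K(SK(IK)(II(SK))(KK(KS)I)))
  [7] I(SK)(KK(KS)I)(SS(SK(IK)(II(SK))(KK(KS)I)))(I(IS)K(SK(IK)(II(SK))(KK(KS)I)))
  [8] SK(KK(KS)I)(SS(SK(IK)(II(SK))(KK(KS)I)))(I(IS)K(SK(IK)(II(SK))(KK(KS)I)))
  [9] K(SS(SK(IK)(II(SK))(KK(KS)I)))(KK(KS)I(SS(SK(IK)(II(SK))(KK(KS)I))))(I(IS)K(SK(IK)(II(SK))(KK(KS)I)))
  [10] SS(SK(IK)(II(SK))(KK(KS)I))(I(IS)K(SK(IK)(II(SK))(KK(KS)I)))
  [11] S(I(IS)K(SK(IK)(II(SK))(KK(KS)I)))(SK(IK)(II(SK))(KK(KS)I)(I(IS)K(SK(IK)(II(SK))(KK(KS)I))))
  [12] S(ISK(SK(IK)(II(SK))(KK(KS)I)))(SK(IK)(II(SK))(KK(KS)I)(I(IS)K(SK(IK)(II(SK))(KK(KS)I))))
  [13] S(SK(SK(IK)(II(SK))(KK(KS)I)))(SK(IK)(II(SK))(KK(KS)I)(I(IS)K(SK(IK)(II(SK))(KK(KS)I))))
  [14] S(SK(K(II(SK))(IK(II(SK)))(KK(KS)I)))(SK(IK)(II(SK))(KK(KS)I)(I(IS)K(SK(IK)(II(SK))(KK(KS)I))))
  [15] S(SK(II(SK)(KK(KS)I)))(SK(IK)(II(SK))(KK(KS)I)(I(IS)K(SK(IK)(II(SK))(KK(KS)I))))
  [16] S(SK(I(SK)(KK(KS)I)))(SK(IK)(II(SK))(KK(KS)I)(I(IS)K(SK(IK)(II(SK))(KK(KS)I))))
  [17] S(SK(SK(KK(KS)I)))(SK(IK)(II(SK))(KK(KS)I)(I(IS)K(SK(IK)(II(SK))(KK(KS)I))))
  [18] S(SK(SK(KI)))(SK(IK)(II(SK))(KK(KS)I)(I(IS)K(SK(IK)(II(SK))(KK(KS)I))))
  [19] S(SK(SK(KI)))(K(II(SK))(IK(II(SK)))(KK(KS)I)(I(IS)K(SK(IK)(II(SK))(KK(KS)I))))
  [20] S(SK(SK(KI)))(II(SK)(KK(KS)I)(I(IS)K(SK(IK)(II(SK))(KK(KS)I))))
  [21] S(SK(SK(KI)))(I(SK)(KK(KS)I)(I(IS)K(SK(IK)(II(SK))(KK(KS)I))))
  [22] S(SK(SK(KI)))(SK(KK(KS)I)(I(IS)K(SK(IK)(II(SK))(KK(KS)I))))
  [23] S(SK(SK(KI)))(K(I(IS)K(SK(IK)(II(SK))(KK(KS)I)))(KK(KS)I(I(IS)K(SK(IK)(II(SK))(KK(KS)I)))))
  [24] S(SK(SK(KI)))(I(IS)K(SK(IK)(II(SK))(KK(KS)I)))
  [25] S(SK(SK(KI)))(ISK(SK(IK)(II(SK))(KK(KS)I)))
  [26] S(SK(SK(KI)))(SK(SK(IK)(II(SK))(KK(KS)I)))
  [27] S(SK(SK(KI)))(SK(K(II(SK))(IK(II(SK)))(KK(KS)I)))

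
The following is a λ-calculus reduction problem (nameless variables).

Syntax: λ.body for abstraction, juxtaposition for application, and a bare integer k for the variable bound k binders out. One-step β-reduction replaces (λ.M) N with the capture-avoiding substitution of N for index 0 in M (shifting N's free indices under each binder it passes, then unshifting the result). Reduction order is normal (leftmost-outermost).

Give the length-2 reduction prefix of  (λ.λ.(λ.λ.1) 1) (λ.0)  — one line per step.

Answer: after 2 steps: λ.λ.λ.0

Reduction:
  start: (λ.λ.(λ.λ.1) 1) (λ.0)
  →1  λ.(λ.λ.1) (λ.0)
  →2  λ.λ.λ.0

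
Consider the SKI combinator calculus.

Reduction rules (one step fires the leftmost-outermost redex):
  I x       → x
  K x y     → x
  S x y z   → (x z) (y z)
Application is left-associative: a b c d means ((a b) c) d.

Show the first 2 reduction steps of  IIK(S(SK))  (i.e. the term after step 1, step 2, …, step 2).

Answer: after 2 steps: K(S(SK))

Derivation:
  start: IIK(S(SK))
  [1] IK(S(SK))
  [2] K(S(SK))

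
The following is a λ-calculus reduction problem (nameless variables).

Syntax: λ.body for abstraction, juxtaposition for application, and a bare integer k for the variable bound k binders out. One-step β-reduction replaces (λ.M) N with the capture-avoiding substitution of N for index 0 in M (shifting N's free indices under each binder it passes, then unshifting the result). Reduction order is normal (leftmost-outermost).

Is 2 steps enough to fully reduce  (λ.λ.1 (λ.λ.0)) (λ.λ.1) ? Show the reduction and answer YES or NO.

Answer: YES — reaches normal form λ.λ.λ.λ.0 in 2 ≤ 2 steps

Reduction:
  start: (λ.λ.1 (λ.λ.0)) (λ.λ.1)
  →1  λ.(λ.λ.1) (λ.λ.0)
  →2  λ.λ.λ.λ.0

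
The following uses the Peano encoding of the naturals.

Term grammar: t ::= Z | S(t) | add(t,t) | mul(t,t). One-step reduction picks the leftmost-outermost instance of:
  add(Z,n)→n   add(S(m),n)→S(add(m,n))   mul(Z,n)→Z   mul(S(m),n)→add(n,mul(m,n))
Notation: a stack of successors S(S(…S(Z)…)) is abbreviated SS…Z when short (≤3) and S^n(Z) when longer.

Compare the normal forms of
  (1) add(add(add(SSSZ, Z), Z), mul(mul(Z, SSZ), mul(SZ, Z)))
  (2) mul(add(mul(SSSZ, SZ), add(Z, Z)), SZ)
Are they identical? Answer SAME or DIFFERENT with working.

Answer: SAME — A ⇓ SSSZ, B ⇓ SSSZ

Reduction:
Term A:
  start: add(add(add(SSSZ, Z), Z), mul(mul(Z, SSZ), mul(SZ, Z)))
  [1] add(add(S(add(SSZ, Z)), Z), mul(mul(Z, SSZ), mul(SZ, Z)))
  [2] add(S(add(add(SSZ, Z), Z)), mul(mul(Z, SSZ), mul(SZ, Z)))
  [3] S(add(add(add(SSZ, Z), Z), mul(mul(Z, SSZ), mul(SZ, Z))))
  [4] S(add(add(S(add(SZ, Z)), Z), mul(mul(Z, SSZ), mul(SZ, Z))))
  [5] S(add(S(add(add(SZ, Z), Z)), mul(mul(Z, SSZ), mul(SZ, Z))))
  [6] S(S(add(add(add(SZ, Z), Z), mul(mul(Z, SSZ), mul(SZ, Z)))))
  [7] S(S(add(add(S(add(Z, Z)), Z), mul(mul(Z, SSZ), mul(SZ, Z)))))
  [8] S(S(add(S(add(add(Z, Z), Z)), mul(mul(Z, SSZ), mul(SZ, Z)))))
  [9] S(S(S(add(add(add(Z, Z), Z), mul(mul(Z, SSZ), mul(SZ, Z))))))
  [10] S(S(S(add(add(Z, Z), mul(mul(Z, SSZ), mul(SZ, Z))))))
  [11] S(S(S(add(Z, mul(mul(Z, SSZ), mul(SZ, Z))))))
  [12] S(S(S(mul(mul(Z, SSZ), mul(SZ, Z)))))
  [13] S(S(S(mul(Z, mul(SZ, Z)))))
  [14] SSSZ

Term B:
  start: mul(add(mul(SSSZ, SZ), add(Z, Z)), SZ)
  [1] mul(add(add(SZ, mul(SSZ, SZ)), add(Z, Z)), SZ)
  [2] mul(add(S(add(Z, mul(SSZ, SZ))), add(Z, Z)), SZ)
  [3] mul(S(add(add(Z, mul(SSZ, SZ)), add(Z, Z))), SZ)
  [4] add(SZ, mul(add(add(Z, mul(SSZ, SZ)), add(Z, Z)), SZ))
  [5] S(add(Z, mul(add(add(Z, mul(SSZ, SZ)), add(Z, Z)), SZ)))
  [6] S(mul(add(add(Z, mul(SSZ, SZ)), add(Z, Z)), SZ))
  [7] S(mul(add(mul(SSZ, SZ), add(Z, Z)), SZ))
  [8] S(mul(add(add(SZ, mul(SZ, SZ)), add(Z, Z)), SZ))
  [9] S(mul(add(S(add(Z, mul(SZ, SZ))), add(Z, Z)), SZ))
  [10] S(mul(S(add(add(Z, mul(SZ, SZ)), add(Z, Z))), SZ))
  [11] S(add(SZ, mul(add(add(Z, mul(SZ, SZ)), add(Z, Z)), SZ)))
  [12] S(S(add(Z, mul(add(add(Z, mul(SZ, SZ)), add(Z, Z)), SZ))))
  [13] S(S(mul(add(add(Z, mul(SZ, SZ)), add(Z, Z)), SZ)))
  [14] S(S(mul(add(mul(SZ, SZ), add(Z, Z)), SZ)))
  [15] S(S(mul(add(add(SZ, mul(Z, SZ)), add(Z, Z)), SZ)))
  [16] S(S(mul(add(S(add(Z, mul(Z, SZ))), add(Z, Z)), SZ)))
  [17] S(S(mul(S(add(add(Z, mul(Z, SZ)), add(Z, Z))), SZ)))
  [18] S(S(add(SZ, mul(add(add(Z, mul(Z, SZ)), add(Z, Z)), SZ))))
  [19] S(S(S(add(Z, mul(add(add(Z, mul(Z, SZ)), add(Z, Z)), SZ)))))
  [20] S(S(S(mul(add(add(Z, mul(Z, SZ)), add(Z, Z)), SZ))))
  [21] S(S(S(mul(add(mul(Z, SZ), add(Z, Z)), SZ))))
  [22] S(S(S(mul(add(Z, add(Z, Z)), SZ))))
  [23] S(S(S(mul(add(Z, Z), SZ))))
  [24] S(S(S(mul(Z, SZ))))
  [25] SSSZ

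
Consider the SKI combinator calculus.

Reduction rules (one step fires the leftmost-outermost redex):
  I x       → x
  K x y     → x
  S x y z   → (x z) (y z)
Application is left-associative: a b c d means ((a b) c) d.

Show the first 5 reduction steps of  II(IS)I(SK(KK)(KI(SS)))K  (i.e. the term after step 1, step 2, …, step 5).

  start: II(IS)I(SK(KK)(KI(SS)))K
  [1] I(IS)I(SK(KK)(KI(SS)))K
  [2] ISI(SK(KK)(KI(SS)))K
  [3] SI(SK(KK)(KI(SS)))K
  [4] IK(SK(KK)(KI(SS))K)
  [5] K(SK(KK)(KI(SS))K)

Answer: after 5 steps: K(SK(KK)(KI(SS))K)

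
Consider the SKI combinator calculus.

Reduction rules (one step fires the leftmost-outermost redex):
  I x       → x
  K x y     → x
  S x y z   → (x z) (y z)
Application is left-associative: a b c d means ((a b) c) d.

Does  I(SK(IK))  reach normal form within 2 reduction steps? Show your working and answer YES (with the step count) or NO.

  start: I(SK(IK))
  →1  SK(IK)
  →2  SKK

Answer: YES — reaches normal form SKK in 2 ≤ 2 steps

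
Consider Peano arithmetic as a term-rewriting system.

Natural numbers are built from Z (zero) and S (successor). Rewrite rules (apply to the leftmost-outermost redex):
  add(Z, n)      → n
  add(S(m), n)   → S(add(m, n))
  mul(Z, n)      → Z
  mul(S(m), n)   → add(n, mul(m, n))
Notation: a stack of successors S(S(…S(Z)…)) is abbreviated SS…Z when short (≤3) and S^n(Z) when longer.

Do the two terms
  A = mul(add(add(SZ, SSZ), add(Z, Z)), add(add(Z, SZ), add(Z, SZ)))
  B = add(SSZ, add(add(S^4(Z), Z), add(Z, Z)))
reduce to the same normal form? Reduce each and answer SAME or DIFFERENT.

Answer: SAME — A ⇓ S^6(Z), B ⇓ S^6(Z)

Reduction:
Term A:
  start: mul(add(add(SZ, SSZ), add(Z, Z)), add(add(Z, SZ), add(Z, SZ)))
  →1  mul(add(S(add(Z, SSZ)), add(Z, Z)), add(add(Z, SZ), add(Z, SZ)))
  →2  mul(S(add(add(Z, SSZ), add(Z, Z))), add(add(Z, SZ), add(Z, SZ)))
  →3  add(add(add(Z, SZ), add(Z, SZ)), mul(add(add(Z, SSZ), add(Z, Z)), add(add(Z, SZ), add(Z, SZ))))
  →4  add(add(SZ, add(Z, SZ)), mul(add(add(Z, SSZ), add(Z, Z)), add(add(Z, SZ), add(Z, SZ))))
  →5  add(S(add(Z, add(Z, SZ))), mul(add(add(Z, SSZ), add(Z, Z)), add(add(Z, SZ), add(Z, SZ))))
  →6  S(add(add(Z, add(Z, SZ)), mul(add(add(Z, SSZ), add(Z, Z)), add(add(Z, SZ), add(Z, SZ)))))
  →7  S(add(add(Z, SZ), mul(add(add(Z, SSZ), add(Z, Z)), add(add(Z, SZ), add(Z, SZ)))))
  →8  S(add(SZ, mul(add(add(Z, SSZ), add(Z, Z)), add(add(Z, SZ), add(Z, SZ)))))
  →9  S(S(add(Z, mul(add(add(Z, SSZ), add(Z, Z)), add(add(Z, SZ), add(Z, SZ))))))
  →10  S(S(mul(add(add(Z, SSZ), add(Z, Z)), add(add(Z, SZ), add(Z, SZ)))))
  →11  S(S(mul(add(SSZ, add(Z, Z)), add(add(Z, SZ), add(Z, SZ)))))
  →12  S(S(mul(S(add(SZ, add(Z, Z))), add(add(Z, SZ), add(Z, SZ)))))
  →13  S(S(add(add(add(Z, SZ), add(Z, SZ)), mul(add(SZ, add(Z, Z)), add(add(Z, SZ), add(Z, SZ))))))
  →14  S(S(add(add(SZ, add(Z, SZ)), mul(add(SZ, add(Z, Z)), add(add(Z, SZ), add(Z, SZ))))))
  →15  S(S(add(S(add(Z, add(Z, SZ))), mul(add(SZ, add(Z, Z)), add(add(Z, SZ), add(Z, SZ))))))
  →16  S(S(S(add(add(Z, add(Z, SZ)), mul(add(SZ, add(Z, Z)), add(add(Z, SZ), add(Z, SZ)))))))
  →17  S(S(S(add(add(Z, SZ), mul(add(SZ, add(Z, Z)), add(add(Z, SZ), add(Z, SZ)))))))
  →18  S(S(S(add(SZ, mul(add(SZ, add(Z, Z)), add(add(Z, SZ), add(Z, SZ)))))))
  →19  S(S(S(S(add(Z, mul(add(SZ, add(Z, Z)), add(add(Z, SZ), add(Z, SZ))))))))
  →20  S(S(S(S(mul(add(SZ, add(Z, Z)), add(add(Z, SZ), add(Z, SZ)))))))
  →21  S(S(S(S(mul(S(add(Z, add(Z, Z))), add(add(Z, SZ), add(Z, SZ)))))))
  →22  S(S(S(S(add(add(add(Z, SZ), add(Z, SZ)), mul(add(Z, add(Z, Z)), add(add(Z, SZ), add(Z, SZ))))))))
  →23  S(S(S(S(add(add(SZ, add(Z, SZ)), mul(add(Z, add(Z, Z)), add(add(Z, SZ), add(Z, SZ))))))))
  →24  S(S(S(S(add(S(add(Z, add(Z, SZ))), mul(add(Z, add(Z, Z)), add(add(Z, SZ), add(Z, SZ))))))))
  →25  S(S(S(S(S(add(add(Z, add(Z, SZ)), mul(add(Z, add(Z, Z)), add(add(Z, SZ), add(Z, SZ)))))))))
  →26  S(S(S(S(S(add(add(Z, SZ), mul(add(Z, add(Z, Z)), add(add(Z, SZ), add(Z, SZ)))))))))
  →27  S(S(S(S(S(add(SZ, mul(add(Z, add(Z, Z)), add(add(Z, SZ), add(Z, SZ)))))))))
  →28  S(S(S(S(S(S(add(Z, mul(add(Z, add(Z, Z)), add(add(Z, SZ), add(Z, SZ))))))))))
  →29  S(S(S(S(S(S(mul(add(Z, add(Z, Z)), add(add(Z, SZ), add(Z, SZ)))))))))
  →30  S(S(S(S(S(S(mul(add(Z, Z), add(add(Z, SZ), add(Z, SZ)))))))))
  →31  S(S(S(S(S(S(mul(Z, add(add(Z, SZ), add(Z, SZ)))))))))
  →32  S^6(Z)

Term B:
  start: add(SSZ, add(add(S^4(Z), Z), add(Z, Z)))
  →1  S(add(SZ, add(add(S^4(Z), Z), add(Z, Z))))
  →2  S(S(add(Z, add(add(S^4(Z), Z), add(Z, Z)))))
  →3  S(S(add(add(S^4(Z), Z), add(Z, Z))))
  →4  S(S(add(S(add(SSSZ, Z)), add(Z, Z))))
  →5  S(S(S(add(add(SSSZ, Z), add(Z, Z)))))
  →6  S(S(S(add(S(add(SSZ, Z)), add(Z, Z)))))
  →7  S(S(S(S(add(add(SSZ, Z), add(Z, Z))))))
  →8  S(S(S(S(add(S(add(SZ, Z)), add(Z, Z))))))
  →9  S(S(S(S(S(add(add(SZ, Z), add(Z, Z)))))))
  →10  S(S(S(S(S(add(S(add(Z, Z)), add(Z, Z)))))))
  →11  S(S(S(S(S(S(add(add(Z, Z), add(Z, Z))))))))
  →12  S(S(S(S(S(S(add(Z, add(Z, Z))))))))
  →13  S(S(S(S(S(S(add(Z, Z)))))))
  →14  S^6(Z)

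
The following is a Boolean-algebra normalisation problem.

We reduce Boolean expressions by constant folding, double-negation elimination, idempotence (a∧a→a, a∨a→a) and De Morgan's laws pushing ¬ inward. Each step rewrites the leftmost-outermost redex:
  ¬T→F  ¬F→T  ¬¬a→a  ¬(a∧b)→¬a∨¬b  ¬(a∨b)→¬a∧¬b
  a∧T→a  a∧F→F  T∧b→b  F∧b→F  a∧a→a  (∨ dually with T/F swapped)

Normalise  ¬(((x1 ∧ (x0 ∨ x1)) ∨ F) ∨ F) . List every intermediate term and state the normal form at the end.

Answer: normal form = ¬x1 ∨ (¬x0 ∧ ¬x1)  (in 8 steps)

Reduction:
  start: ¬(((x1 ∧ (x0 ∨ x1)) ∨ F) ∨ F)
  step 1: ¬((x1 ∧ (x0 ∨ x1)) ∨ F) ∧ ¬F
  step 2: (¬(x1 ∧ (x0 ∨ x1)) ∧ ¬F) ∧ ¬F
  step 3: ((¬x1 ∨ ¬(x0 ∨ x1)) ∧ ¬F) ∧ ¬F
  step 4: ((¬x1 ∨ (¬x0 ∧ ¬x1)) ∧ ¬F) ∧ ¬F
  step 5: ((¬x1 ∨ (¬x0 ∧ ¬x1)) ∧ T) ∧ ¬F
  step 6: (¬x1 ∨ (¬x0 ∧ ¬x1)) ∧ ¬F
  step 7: (¬x1 ∨ (¬x0 ∧ ¬x1)) ∧ T
  step 8: ¬x1 ∨ (¬x0 ∧ ¬x1)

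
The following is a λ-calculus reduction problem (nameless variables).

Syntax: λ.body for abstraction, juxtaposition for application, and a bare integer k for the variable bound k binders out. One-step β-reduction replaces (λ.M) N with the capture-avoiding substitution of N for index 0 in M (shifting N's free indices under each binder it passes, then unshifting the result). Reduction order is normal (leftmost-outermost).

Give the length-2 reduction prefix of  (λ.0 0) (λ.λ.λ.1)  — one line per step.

  start: (λ.0 0) (λ.λ.λ.1)
  [1] (λ.λ.λ.1) (λ.λ.λ.1)
  [2] λ.λ.1

Answer: after 2 steps: λ.λ.1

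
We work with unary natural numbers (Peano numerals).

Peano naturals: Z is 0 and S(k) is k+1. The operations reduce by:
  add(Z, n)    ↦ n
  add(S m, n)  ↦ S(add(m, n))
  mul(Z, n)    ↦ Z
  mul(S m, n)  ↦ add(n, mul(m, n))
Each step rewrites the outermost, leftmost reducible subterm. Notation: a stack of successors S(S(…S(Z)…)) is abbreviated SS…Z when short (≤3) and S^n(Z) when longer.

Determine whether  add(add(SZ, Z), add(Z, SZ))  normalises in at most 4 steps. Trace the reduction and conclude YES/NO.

Answer: NO — after 4 steps the term is S(add(Z, SZ)), not yet normal

Derivation:
  start: add(add(SZ, Z), add(Z, SZ))
  [1] add(S(add(Z, Z)), add(Z, SZ))
  [2] S(add(add(Z, Z), add(Z, SZ)))
  [3] S(add(Z, add(Z, SZ)))
  [4] S(add(Z, SZ))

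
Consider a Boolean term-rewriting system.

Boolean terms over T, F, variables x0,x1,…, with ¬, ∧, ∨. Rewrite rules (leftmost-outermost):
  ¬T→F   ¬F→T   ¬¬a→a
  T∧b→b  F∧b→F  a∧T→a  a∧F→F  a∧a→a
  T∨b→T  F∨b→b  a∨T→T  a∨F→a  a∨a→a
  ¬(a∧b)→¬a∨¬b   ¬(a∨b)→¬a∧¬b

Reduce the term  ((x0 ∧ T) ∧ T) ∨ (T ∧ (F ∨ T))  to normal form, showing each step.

Answer: normal form = T  (in 5 steps)

Derivation:
  start: ((x0 ∧ T) ∧ T) ∨ (T ∧ (F ∨ T))
  →1  (x0 ∧ T) ∨ (T ∧ (F ∨ T))
  →2  x0 ∨ (T ∧ (F ∨ T))
  →3  x0 ∨ (F ∨ T)
  →4  x0 ∨ T
  →5  T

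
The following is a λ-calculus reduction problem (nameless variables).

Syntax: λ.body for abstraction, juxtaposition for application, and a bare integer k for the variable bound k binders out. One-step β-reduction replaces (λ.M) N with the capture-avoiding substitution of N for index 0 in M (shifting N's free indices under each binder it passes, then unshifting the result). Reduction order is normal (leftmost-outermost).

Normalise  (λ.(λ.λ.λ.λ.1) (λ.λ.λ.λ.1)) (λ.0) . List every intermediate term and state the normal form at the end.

Answer: normal form = λ.λ.λ.1  (in 2 steps)

Working:
  start: (λ.(λ.λ.λ.λ.1) (λ.λ.λ.λ.1)) (λ.0)
  [1] (λ.λ.λ.λ.1) (λ.λ.λ.λ.1)
  [2] λ.λ.λ.1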